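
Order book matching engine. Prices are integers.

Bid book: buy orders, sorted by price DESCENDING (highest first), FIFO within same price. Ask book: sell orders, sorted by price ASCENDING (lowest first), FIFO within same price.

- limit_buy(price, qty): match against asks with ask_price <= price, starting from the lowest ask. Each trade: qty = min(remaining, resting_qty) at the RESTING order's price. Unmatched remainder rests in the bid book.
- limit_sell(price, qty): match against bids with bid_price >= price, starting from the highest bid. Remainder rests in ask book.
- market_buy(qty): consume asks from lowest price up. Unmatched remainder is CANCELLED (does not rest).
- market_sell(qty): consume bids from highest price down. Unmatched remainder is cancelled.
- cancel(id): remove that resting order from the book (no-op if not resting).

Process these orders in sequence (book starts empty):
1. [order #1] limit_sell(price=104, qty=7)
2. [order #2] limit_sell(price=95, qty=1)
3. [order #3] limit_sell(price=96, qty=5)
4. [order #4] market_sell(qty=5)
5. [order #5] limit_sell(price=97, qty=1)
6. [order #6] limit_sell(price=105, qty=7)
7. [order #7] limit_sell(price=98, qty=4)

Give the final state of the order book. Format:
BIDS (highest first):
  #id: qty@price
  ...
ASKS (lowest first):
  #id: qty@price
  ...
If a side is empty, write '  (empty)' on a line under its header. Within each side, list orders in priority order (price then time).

After op 1 [order #1] limit_sell(price=104, qty=7): fills=none; bids=[-] asks=[#1:7@104]
After op 2 [order #2] limit_sell(price=95, qty=1): fills=none; bids=[-] asks=[#2:1@95 #1:7@104]
After op 3 [order #3] limit_sell(price=96, qty=5): fills=none; bids=[-] asks=[#2:1@95 #3:5@96 #1:7@104]
After op 4 [order #4] market_sell(qty=5): fills=none; bids=[-] asks=[#2:1@95 #3:5@96 #1:7@104]
After op 5 [order #5] limit_sell(price=97, qty=1): fills=none; bids=[-] asks=[#2:1@95 #3:5@96 #5:1@97 #1:7@104]
After op 6 [order #6] limit_sell(price=105, qty=7): fills=none; bids=[-] asks=[#2:1@95 #3:5@96 #5:1@97 #1:7@104 #6:7@105]
After op 7 [order #7] limit_sell(price=98, qty=4): fills=none; bids=[-] asks=[#2:1@95 #3:5@96 #5:1@97 #7:4@98 #1:7@104 #6:7@105]

Answer: BIDS (highest first):
  (empty)
ASKS (lowest first):
  #2: 1@95
  #3: 5@96
  #5: 1@97
  #7: 4@98
  #1: 7@104
  #6: 7@105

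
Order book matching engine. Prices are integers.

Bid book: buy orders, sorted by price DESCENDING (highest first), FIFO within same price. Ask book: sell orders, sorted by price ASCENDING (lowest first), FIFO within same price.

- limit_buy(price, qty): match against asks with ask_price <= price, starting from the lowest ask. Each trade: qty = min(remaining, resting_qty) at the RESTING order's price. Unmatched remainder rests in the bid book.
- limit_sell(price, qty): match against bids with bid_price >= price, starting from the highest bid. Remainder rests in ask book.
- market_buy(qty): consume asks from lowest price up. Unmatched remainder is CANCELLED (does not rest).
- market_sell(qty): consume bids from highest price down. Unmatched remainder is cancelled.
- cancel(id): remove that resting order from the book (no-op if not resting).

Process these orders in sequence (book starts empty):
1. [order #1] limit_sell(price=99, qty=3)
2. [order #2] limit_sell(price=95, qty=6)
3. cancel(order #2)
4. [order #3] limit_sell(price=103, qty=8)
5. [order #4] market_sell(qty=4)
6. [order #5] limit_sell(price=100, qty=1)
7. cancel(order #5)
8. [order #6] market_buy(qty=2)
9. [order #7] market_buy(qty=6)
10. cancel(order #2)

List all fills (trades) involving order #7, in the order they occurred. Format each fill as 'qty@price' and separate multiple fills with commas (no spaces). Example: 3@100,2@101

After op 1 [order #1] limit_sell(price=99, qty=3): fills=none; bids=[-] asks=[#1:3@99]
After op 2 [order #2] limit_sell(price=95, qty=6): fills=none; bids=[-] asks=[#2:6@95 #1:3@99]
After op 3 cancel(order #2): fills=none; bids=[-] asks=[#1:3@99]
After op 4 [order #3] limit_sell(price=103, qty=8): fills=none; bids=[-] asks=[#1:3@99 #3:8@103]
After op 5 [order #4] market_sell(qty=4): fills=none; bids=[-] asks=[#1:3@99 #3:8@103]
After op 6 [order #5] limit_sell(price=100, qty=1): fills=none; bids=[-] asks=[#1:3@99 #5:1@100 #3:8@103]
After op 7 cancel(order #5): fills=none; bids=[-] asks=[#1:3@99 #3:8@103]
After op 8 [order #6] market_buy(qty=2): fills=#6x#1:2@99; bids=[-] asks=[#1:1@99 #3:8@103]
After op 9 [order #7] market_buy(qty=6): fills=#7x#1:1@99 #7x#3:5@103; bids=[-] asks=[#3:3@103]
After op 10 cancel(order #2): fills=none; bids=[-] asks=[#3:3@103]

Answer: 1@99,5@103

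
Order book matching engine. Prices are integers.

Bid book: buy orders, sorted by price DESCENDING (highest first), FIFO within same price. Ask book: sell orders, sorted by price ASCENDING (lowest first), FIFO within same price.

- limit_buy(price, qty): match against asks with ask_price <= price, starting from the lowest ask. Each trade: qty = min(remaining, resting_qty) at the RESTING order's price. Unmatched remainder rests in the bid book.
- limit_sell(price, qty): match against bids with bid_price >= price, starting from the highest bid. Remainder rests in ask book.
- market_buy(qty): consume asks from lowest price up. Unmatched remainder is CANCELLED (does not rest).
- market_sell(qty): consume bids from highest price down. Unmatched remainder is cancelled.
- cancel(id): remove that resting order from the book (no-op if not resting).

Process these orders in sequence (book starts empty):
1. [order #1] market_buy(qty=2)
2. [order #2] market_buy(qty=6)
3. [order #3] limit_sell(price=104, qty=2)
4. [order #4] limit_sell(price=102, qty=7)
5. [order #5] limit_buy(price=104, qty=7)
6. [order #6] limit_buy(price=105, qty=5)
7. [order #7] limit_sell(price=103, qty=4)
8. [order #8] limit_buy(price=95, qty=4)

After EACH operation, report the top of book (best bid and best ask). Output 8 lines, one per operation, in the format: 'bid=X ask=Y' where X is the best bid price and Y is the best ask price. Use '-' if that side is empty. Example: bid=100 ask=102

After op 1 [order #1] market_buy(qty=2): fills=none; bids=[-] asks=[-]
After op 2 [order #2] market_buy(qty=6): fills=none; bids=[-] asks=[-]
After op 3 [order #3] limit_sell(price=104, qty=2): fills=none; bids=[-] asks=[#3:2@104]
After op 4 [order #4] limit_sell(price=102, qty=7): fills=none; bids=[-] asks=[#4:7@102 #3:2@104]
After op 5 [order #5] limit_buy(price=104, qty=7): fills=#5x#4:7@102; bids=[-] asks=[#3:2@104]
After op 6 [order #6] limit_buy(price=105, qty=5): fills=#6x#3:2@104; bids=[#6:3@105] asks=[-]
After op 7 [order #7] limit_sell(price=103, qty=4): fills=#6x#7:3@105; bids=[-] asks=[#7:1@103]
After op 8 [order #8] limit_buy(price=95, qty=4): fills=none; bids=[#8:4@95] asks=[#7:1@103]

Answer: bid=- ask=-
bid=- ask=-
bid=- ask=104
bid=- ask=102
bid=- ask=104
bid=105 ask=-
bid=- ask=103
bid=95 ask=103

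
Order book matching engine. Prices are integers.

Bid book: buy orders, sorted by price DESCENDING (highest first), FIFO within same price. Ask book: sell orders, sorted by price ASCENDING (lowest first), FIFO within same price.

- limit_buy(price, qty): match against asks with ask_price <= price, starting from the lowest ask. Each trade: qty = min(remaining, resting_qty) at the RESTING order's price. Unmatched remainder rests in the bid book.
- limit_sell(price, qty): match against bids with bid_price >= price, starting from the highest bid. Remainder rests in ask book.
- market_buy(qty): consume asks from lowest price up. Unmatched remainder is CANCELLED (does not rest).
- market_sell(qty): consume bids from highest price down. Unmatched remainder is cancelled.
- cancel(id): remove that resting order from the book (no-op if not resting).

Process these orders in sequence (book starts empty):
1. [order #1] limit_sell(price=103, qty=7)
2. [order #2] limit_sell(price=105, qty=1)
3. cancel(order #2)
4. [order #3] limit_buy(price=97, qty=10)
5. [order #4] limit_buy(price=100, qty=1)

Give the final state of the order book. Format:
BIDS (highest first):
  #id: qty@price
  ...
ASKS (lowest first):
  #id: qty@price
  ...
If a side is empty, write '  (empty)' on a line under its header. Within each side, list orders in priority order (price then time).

After op 1 [order #1] limit_sell(price=103, qty=7): fills=none; bids=[-] asks=[#1:7@103]
After op 2 [order #2] limit_sell(price=105, qty=1): fills=none; bids=[-] asks=[#1:7@103 #2:1@105]
After op 3 cancel(order #2): fills=none; bids=[-] asks=[#1:7@103]
After op 4 [order #3] limit_buy(price=97, qty=10): fills=none; bids=[#3:10@97] asks=[#1:7@103]
After op 5 [order #4] limit_buy(price=100, qty=1): fills=none; bids=[#4:1@100 #3:10@97] asks=[#1:7@103]

Answer: BIDS (highest first):
  #4: 1@100
  #3: 10@97
ASKS (lowest first):
  #1: 7@103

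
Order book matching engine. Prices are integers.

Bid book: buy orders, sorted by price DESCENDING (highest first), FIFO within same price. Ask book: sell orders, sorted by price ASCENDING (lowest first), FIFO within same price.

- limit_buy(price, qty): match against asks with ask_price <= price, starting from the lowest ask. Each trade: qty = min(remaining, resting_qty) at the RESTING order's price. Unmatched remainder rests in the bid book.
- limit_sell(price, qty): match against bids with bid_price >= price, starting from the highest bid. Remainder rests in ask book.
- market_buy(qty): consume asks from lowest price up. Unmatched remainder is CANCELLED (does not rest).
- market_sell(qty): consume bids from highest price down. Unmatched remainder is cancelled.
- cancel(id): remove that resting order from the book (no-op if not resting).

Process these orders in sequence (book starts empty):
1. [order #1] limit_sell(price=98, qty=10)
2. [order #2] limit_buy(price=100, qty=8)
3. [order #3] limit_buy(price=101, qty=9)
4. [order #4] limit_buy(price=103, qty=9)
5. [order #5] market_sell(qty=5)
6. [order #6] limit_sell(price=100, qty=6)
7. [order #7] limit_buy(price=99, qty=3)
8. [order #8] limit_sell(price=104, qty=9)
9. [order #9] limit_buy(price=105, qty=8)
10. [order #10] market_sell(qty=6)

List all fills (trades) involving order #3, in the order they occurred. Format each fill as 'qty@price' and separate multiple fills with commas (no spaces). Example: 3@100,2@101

After op 1 [order #1] limit_sell(price=98, qty=10): fills=none; bids=[-] asks=[#1:10@98]
After op 2 [order #2] limit_buy(price=100, qty=8): fills=#2x#1:8@98; bids=[-] asks=[#1:2@98]
After op 3 [order #3] limit_buy(price=101, qty=9): fills=#3x#1:2@98; bids=[#3:7@101] asks=[-]
After op 4 [order #4] limit_buy(price=103, qty=9): fills=none; bids=[#4:9@103 #3:7@101] asks=[-]
After op 5 [order #5] market_sell(qty=5): fills=#4x#5:5@103; bids=[#4:4@103 #3:7@101] asks=[-]
After op 6 [order #6] limit_sell(price=100, qty=6): fills=#4x#6:4@103 #3x#6:2@101; bids=[#3:5@101] asks=[-]
After op 7 [order #7] limit_buy(price=99, qty=3): fills=none; bids=[#3:5@101 #7:3@99] asks=[-]
After op 8 [order #8] limit_sell(price=104, qty=9): fills=none; bids=[#3:5@101 #7:3@99] asks=[#8:9@104]
After op 9 [order #9] limit_buy(price=105, qty=8): fills=#9x#8:8@104; bids=[#3:5@101 #7:3@99] asks=[#8:1@104]
After op 10 [order #10] market_sell(qty=6): fills=#3x#10:5@101 #7x#10:1@99; bids=[#7:2@99] asks=[#8:1@104]

Answer: 2@98,2@101,5@101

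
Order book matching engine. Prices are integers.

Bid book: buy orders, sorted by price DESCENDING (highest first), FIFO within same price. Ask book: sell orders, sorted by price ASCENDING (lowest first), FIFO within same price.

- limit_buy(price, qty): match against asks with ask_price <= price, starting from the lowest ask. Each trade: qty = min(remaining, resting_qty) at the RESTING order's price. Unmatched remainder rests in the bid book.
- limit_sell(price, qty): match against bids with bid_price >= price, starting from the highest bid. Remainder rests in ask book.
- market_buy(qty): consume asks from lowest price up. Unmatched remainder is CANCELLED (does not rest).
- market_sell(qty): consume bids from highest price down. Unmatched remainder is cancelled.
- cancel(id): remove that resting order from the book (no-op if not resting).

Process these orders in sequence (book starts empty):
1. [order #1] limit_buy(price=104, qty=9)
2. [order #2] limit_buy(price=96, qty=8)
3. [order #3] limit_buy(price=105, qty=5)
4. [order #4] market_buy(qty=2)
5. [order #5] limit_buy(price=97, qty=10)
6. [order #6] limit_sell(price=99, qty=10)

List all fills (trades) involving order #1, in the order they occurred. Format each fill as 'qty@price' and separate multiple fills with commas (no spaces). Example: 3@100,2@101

Answer: 5@104

Derivation:
After op 1 [order #1] limit_buy(price=104, qty=9): fills=none; bids=[#1:9@104] asks=[-]
After op 2 [order #2] limit_buy(price=96, qty=8): fills=none; bids=[#1:9@104 #2:8@96] asks=[-]
After op 3 [order #3] limit_buy(price=105, qty=5): fills=none; bids=[#3:5@105 #1:9@104 #2:8@96] asks=[-]
After op 4 [order #4] market_buy(qty=2): fills=none; bids=[#3:5@105 #1:9@104 #2:8@96] asks=[-]
After op 5 [order #5] limit_buy(price=97, qty=10): fills=none; bids=[#3:5@105 #1:9@104 #5:10@97 #2:8@96] asks=[-]
After op 6 [order #6] limit_sell(price=99, qty=10): fills=#3x#6:5@105 #1x#6:5@104; bids=[#1:4@104 #5:10@97 #2:8@96] asks=[-]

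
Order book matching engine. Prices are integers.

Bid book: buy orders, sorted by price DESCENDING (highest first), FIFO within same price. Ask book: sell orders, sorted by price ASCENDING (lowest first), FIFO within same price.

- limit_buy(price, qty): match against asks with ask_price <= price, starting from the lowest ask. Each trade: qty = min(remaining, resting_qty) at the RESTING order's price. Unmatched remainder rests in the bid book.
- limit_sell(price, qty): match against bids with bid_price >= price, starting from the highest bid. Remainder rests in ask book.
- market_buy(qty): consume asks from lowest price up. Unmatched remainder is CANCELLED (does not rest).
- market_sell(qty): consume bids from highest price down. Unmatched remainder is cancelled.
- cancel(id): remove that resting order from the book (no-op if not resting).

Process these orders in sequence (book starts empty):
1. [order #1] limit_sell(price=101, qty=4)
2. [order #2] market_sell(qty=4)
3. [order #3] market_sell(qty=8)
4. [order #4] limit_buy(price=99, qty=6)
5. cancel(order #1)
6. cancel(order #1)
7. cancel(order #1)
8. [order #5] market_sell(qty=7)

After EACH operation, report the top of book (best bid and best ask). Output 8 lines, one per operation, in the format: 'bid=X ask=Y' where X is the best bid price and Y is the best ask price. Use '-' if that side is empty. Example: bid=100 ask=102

After op 1 [order #1] limit_sell(price=101, qty=4): fills=none; bids=[-] asks=[#1:4@101]
After op 2 [order #2] market_sell(qty=4): fills=none; bids=[-] asks=[#1:4@101]
After op 3 [order #3] market_sell(qty=8): fills=none; bids=[-] asks=[#1:4@101]
After op 4 [order #4] limit_buy(price=99, qty=6): fills=none; bids=[#4:6@99] asks=[#1:4@101]
After op 5 cancel(order #1): fills=none; bids=[#4:6@99] asks=[-]
After op 6 cancel(order #1): fills=none; bids=[#4:6@99] asks=[-]
After op 7 cancel(order #1): fills=none; bids=[#4:6@99] asks=[-]
After op 8 [order #5] market_sell(qty=7): fills=#4x#5:6@99; bids=[-] asks=[-]

Answer: bid=- ask=101
bid=- ask=101
bid=- ask=101
bid=99 ask=101
bid=99 ask=-
bid=99 ask=-
bid=99 ask=-
bid=- ask=-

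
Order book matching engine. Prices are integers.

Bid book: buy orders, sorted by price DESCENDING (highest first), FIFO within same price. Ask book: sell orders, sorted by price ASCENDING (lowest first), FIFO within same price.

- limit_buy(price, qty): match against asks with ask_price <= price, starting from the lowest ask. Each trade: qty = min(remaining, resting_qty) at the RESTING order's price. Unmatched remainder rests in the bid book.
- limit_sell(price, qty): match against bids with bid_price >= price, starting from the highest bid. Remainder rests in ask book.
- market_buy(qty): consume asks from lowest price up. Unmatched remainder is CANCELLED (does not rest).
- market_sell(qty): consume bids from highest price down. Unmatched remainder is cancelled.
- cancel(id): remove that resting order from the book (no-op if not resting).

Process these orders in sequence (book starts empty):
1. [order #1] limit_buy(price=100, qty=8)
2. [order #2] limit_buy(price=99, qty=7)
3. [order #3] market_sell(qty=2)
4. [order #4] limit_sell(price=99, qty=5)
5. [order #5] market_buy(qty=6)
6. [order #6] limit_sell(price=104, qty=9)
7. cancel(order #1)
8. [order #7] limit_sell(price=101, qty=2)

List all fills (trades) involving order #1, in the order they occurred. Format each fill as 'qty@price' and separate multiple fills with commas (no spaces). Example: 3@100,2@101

Answer: 2@100,5@100

Derivation:
After op 1 [order #1] limit_buy(price=100, qty=8): fills=none; bids=[#1:8@100] asks=[-]
After op 2 [order #2] limit_buy(price=99, qty=7): fills=none; bids=[#1:8@100 #2:7@99] asks=[-]
After op 3 [order #3] market_sell(qty=2): fills=#1x#3:2@100; bids=[#1:6@100 #2:7@99] asks=[-]
After op 4 [order #4] limit_sell(price=99, qty=5): fills=#1x#4:5@100; bids=[#1:1@100 #2:7@99] asks=[-]
After op 5 [order #5] market_buy(qty=6): fills=none; bids=[#1:1@100 #2:7@99] asks=[-]
After op 6 [order #6] limit_sell(price=104, qty=9): fills=none; bids=[#1:1@100 #2:7@99] asks=[#6:9@104]
After op 7 cancel(order #1): fills=none; bids=[#2:7@99] asks=[#6:9@104]
After op 8 [order #7] limit_sell(price=101, qty=2): fills=none; bids=[#2:7@99] asks=[#7:2@101 #6:9@104]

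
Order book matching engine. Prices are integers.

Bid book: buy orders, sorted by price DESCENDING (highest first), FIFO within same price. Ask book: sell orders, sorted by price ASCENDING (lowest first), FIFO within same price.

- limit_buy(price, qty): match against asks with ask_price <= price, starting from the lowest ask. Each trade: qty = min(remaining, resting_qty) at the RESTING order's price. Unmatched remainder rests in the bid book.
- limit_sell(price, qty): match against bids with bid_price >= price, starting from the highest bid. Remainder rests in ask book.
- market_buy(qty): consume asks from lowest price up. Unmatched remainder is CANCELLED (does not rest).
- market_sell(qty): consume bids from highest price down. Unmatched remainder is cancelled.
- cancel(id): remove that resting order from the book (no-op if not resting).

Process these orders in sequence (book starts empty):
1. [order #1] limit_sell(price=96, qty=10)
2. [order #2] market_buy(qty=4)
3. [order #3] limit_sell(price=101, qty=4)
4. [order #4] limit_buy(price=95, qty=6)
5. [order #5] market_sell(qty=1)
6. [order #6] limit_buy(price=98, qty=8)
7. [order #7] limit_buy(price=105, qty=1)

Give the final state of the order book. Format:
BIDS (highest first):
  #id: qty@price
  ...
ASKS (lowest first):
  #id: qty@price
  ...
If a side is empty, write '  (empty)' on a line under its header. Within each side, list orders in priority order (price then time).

After op 1 [order #1] limit_sell(price=96, qty=10): fills=none; bids=[-] asks=[#1:10@96]
After op 2 [order #2] market_buy(qty=4): fills=#2x#1:4@96; bids=[-] asks=[#1:6@96]
After op 3 [order #3] limit_sell(price=101, qty=4): fills=none; bids=[-] asks=[#1:6@96 #3:4@101]
After op 4 [order #4] limit_buy(price=95, qty=6): fills=none; bids=[#4:6@95] asks=[#1:6@96 #3:4@101]
After op 5 [order #5] market_sell(qty=1): fills=#4x#5:1@95; bids=[#4:5@95] asks=[#1:6@96 #3:4@101]
After op 6 [order #6] limit_buy(price=98, qty=8): fills=#6x#1:6@96; bids=[#6:2@98 #4:5@95] asks=[#3:4@101]
After op 7 [order #7] limit_buy(price=105, qty=1): fills=#7x#3:1@101; bids=[#6:2@98 #4:5@95] asks=[#3:3@101]

Answer: BIDS (highest first):
  #6: 2@98
  #4: 5@95
ASKS (lowest first):
  #3: 3@101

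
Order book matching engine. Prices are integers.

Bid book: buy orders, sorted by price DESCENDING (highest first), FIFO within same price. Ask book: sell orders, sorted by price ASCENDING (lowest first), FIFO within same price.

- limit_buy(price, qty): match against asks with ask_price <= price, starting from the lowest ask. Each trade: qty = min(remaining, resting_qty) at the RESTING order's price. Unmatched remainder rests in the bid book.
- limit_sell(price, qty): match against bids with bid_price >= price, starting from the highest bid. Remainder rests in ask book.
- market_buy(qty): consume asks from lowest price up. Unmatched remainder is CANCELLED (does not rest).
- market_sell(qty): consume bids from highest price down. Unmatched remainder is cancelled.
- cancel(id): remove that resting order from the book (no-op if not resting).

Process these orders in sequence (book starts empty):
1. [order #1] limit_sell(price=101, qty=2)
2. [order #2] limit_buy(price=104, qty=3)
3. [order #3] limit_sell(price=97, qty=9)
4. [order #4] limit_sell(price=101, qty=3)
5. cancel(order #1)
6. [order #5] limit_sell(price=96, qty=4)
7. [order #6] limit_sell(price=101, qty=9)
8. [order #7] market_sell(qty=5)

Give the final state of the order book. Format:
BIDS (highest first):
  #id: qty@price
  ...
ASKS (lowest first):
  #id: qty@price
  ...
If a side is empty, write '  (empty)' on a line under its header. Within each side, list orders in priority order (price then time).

After op 1 [order #1] limit_sell(price=101, qty=2): fills=none; bids=[-] asks=[#1:2@101]
After op 2 [order #2] limit_buy(price=104, qty=3): fills=#2x#1:2@101; bids=[#2:1@104] asks=[-]
After op 3 [order #3] limit_sell(price=97, qty=9): fills=#2x#3:1@104; bids=[-] asks=[#3:8@97]
After op 4 [order #4] limit_sell(price=101, qty=3): fills=none; bids=[-] asks=[#3:8@97 #4:3@101]
After op 5 cancel(order #1): fills=none; bids=[-] asks=[#3:8@97 #4:3@101]
After op 6 [order #5] limit_sell(price=96, qty=4): fills=none; bids=[-] asks=[#5:4@96 #3:8@97 #4:3@101]
After op 7 [order #6] limit_sell(price=101, qty=9): fills=none; bids=[-] asks=[#5:4@96 #3:8@97 #4:3@101 #6:9@101]
After op 8 [order #7] market_sell(qty=5): fills=none; bids=[-] asks=[#5:4@96 #3:8@97 #4:3@101 #6:9@101]

Answer: BIDS (highest first):
  (empty)
ASKS (lowest first):
  #5: 4@96
  #3: 8@97
  #4: 3@101
  #6: 9@101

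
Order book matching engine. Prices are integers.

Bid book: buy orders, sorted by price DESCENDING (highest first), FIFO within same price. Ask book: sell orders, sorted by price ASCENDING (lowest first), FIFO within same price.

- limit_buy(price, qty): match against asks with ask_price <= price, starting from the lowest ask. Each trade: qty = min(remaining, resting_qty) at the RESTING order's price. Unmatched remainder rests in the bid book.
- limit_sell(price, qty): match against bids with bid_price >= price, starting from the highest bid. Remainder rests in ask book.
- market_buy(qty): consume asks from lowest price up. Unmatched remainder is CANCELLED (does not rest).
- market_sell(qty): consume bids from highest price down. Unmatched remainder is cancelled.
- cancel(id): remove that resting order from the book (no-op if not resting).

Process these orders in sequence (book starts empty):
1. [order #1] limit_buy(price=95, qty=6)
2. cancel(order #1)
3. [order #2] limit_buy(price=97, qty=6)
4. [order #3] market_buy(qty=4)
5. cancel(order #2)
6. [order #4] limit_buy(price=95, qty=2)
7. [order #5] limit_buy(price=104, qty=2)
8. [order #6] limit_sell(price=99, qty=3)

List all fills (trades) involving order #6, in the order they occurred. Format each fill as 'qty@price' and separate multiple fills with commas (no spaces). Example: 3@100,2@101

Answer: 2@104

Derivation:
After op 1 [order #1] limit_buy(price=95, qty=6): fills=none; bids=[#1:6@95] asks=[-]
After op 2 cancel(order #1): fills=none; bids=[-] asks=[-]
After op 3 [order #2] limit_buy(price=97, qty=6): fills=none; bids=[#2:6@97] asks=[-]
After op 4 [order #3] market_buy(qty=4): fills=none; bids=[#2:6@97] asks=[-]
After op 5 cancel(order #2): fills=none; bids=[-] asks=[-]
After op 6 [order #4] limit_buy(price=95, qty=2): fills=none; bids=[#4:2@95] asks=[-]
After op 7 [order #5] limit_buy(price=104, qty=2): fills=none; bids=[#5:2@104 #4:2@95] asks=[-]
After op 8 [order #6] limit_sell(price=99, qty=3): fills=#5x#6:2@104; bids=[#4:2@95] asks=[#6:1@99]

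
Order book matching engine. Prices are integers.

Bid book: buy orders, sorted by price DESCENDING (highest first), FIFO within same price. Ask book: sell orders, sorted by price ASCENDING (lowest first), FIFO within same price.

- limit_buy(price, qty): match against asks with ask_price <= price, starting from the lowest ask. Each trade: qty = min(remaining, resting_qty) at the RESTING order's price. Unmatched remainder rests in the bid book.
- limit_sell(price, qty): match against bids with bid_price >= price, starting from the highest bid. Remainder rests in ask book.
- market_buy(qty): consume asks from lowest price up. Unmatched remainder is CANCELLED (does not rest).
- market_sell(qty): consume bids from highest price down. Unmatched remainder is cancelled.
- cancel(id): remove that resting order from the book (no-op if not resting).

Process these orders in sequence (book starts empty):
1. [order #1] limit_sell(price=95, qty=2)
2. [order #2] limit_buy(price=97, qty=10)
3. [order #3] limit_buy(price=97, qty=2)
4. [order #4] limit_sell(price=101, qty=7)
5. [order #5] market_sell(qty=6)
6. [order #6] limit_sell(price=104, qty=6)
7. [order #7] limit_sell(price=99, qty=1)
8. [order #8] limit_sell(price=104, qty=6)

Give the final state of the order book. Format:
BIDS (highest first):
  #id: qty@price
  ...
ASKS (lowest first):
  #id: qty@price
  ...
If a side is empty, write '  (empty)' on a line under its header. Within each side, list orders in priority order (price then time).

After op 1 [order #1] limit_sell(price=95, qty=2): fills=none; bids=[-] asks=[#1:2@95]
After op 2 [order #2] limit_buy(price=97, qty=10): fills=#2x#1:2@95; bids=[#2:8@97] asks=[-]
After op 3 [order #3] limit_buy(price=97, qty=2): fills=none; bids=[#2:8@97 #3:2@97] asks=[-]
After op 4 [order #4] limit_sell(price=101, qty=7): fills=none; bids=[#2:8@97 #3:2@97] asks=[#4:7@101]
After op 5 [order #5] market_sell(qty=6): fills=#2x#5:6@97; bids=[#2:2@97 #3:2@97] asks=[#4:7@101]
After op 6 [order #6] limit_sell(price=104, qty=6): fills=none; bids=[#2:2@97 #3:2@97] asks=[#4:7@101 #6:6@104]
After op 7 [order #7] limit_sell(price=99, qty=1): fills=none; bids=[#2:2@97 #3:2@97] asks=[#7:1@99 #4:7@101 #6:6@104]
After op 8 [order #8] limit_sell(price=104, qty=6): fills=none; bids=[#2:2@97 #3:2@97] asks=[#7:1@99 #4:7@101 #6:6@104 #8:6@104]

Answer: BIDS (highest first):
  #2: 2@97
  #3: 2@97
ASKS (lowest first):
  #7: 1@99
  #4: 7@101
  #6: 6@104
  #8: 6@104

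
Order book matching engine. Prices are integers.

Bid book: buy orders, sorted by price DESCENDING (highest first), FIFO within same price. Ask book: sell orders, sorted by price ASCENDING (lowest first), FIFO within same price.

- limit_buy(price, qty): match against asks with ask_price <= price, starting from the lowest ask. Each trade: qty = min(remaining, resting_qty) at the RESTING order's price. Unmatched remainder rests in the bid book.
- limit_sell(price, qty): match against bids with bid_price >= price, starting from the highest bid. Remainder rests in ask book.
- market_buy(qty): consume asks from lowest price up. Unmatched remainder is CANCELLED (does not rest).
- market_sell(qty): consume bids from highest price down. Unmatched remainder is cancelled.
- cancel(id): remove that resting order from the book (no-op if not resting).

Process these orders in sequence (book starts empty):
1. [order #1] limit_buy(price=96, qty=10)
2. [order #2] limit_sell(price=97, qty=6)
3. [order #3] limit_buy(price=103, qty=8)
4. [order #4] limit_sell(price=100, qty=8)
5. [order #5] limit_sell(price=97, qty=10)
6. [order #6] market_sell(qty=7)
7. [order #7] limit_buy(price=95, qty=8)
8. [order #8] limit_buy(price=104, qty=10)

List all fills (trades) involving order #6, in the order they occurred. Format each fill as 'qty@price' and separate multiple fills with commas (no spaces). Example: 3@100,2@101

Answer: 7@96

Derivation:
After op 1 [order #1] limit_buy(price=96, qty=10): fills=none; bids=[#1:10@96] asks=[-]
After op 2 [order #2] limit_sell(price=97, qty=6): fills=none; bids=[#1:10@96] asks=[#2:6@97]
After op 3 [order #3] limit_buy(price=103, qty=8): fills=#3x#2:6@97; bids=[#3:2@103 #1:10@96] asks=[-]
After op 4 [order #4] limit_sell(price=100, qty=8): fills=#3x#4:2@103; bids=[#1:10@96] asks=[#4:6@100]
After op 5 [order #5] limit_sell(price=97, qty=10): fills=none; bids=[#1:10@96] asks=[#5:10@97 #4:6@100]
After op 6 [order #6] market_sell(qty=7): fills=#1x#6:7@96; bids=[#1:3@96] asks=[#5:10@97 #4:6@100]
After op 7 [order #7] limit_buy(price=95, qty=8): fills=none; bids=[#1:3@96 #7:8@95] asks=[#5:10@97 #4:6@100]
After op 8 [order #8] limit_buy(price=104, qty=10): fills=#8x#5:10@97; bids=[#1:3@96 #7:8@95] asks=[#4:6@100]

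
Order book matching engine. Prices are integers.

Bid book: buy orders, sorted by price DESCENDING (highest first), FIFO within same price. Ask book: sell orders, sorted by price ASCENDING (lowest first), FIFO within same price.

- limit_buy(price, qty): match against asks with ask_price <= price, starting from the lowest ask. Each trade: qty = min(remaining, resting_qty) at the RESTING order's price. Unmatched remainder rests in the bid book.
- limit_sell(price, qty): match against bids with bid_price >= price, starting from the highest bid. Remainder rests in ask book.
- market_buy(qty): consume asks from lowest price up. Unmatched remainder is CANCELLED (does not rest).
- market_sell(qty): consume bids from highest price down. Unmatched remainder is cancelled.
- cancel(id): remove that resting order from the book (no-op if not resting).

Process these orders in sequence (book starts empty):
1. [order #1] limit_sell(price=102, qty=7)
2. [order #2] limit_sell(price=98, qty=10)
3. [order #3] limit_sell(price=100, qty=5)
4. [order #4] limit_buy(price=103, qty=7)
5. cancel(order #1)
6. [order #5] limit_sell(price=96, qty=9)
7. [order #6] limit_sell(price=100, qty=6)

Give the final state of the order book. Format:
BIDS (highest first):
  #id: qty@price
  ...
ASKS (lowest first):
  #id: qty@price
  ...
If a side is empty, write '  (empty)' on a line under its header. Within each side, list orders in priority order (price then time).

After op 1 [order #1] limit_sell(price=102, qty=7): fills=none; bids=[-] asks=[#1:7@102]
After op 2 [order #2] limit_sell(price=98, qty=10): fills=none; bids=[-] asks=[#2:10@98 #1:7@102]
After op 3 [order #3] limit_sell(price=100, qty=5): fills=none; bids=[-] asks=[#2:10@98 #3:5@100 #1:7@102]
After op 4 [order #4] limit_buy(price=103, qty=7): fills=#4x#2:7@98; bids=[-] asks=[#2:3@98 #3:5@100 #1:7@102]
After op 5 cancel(order #1): fills=none; bids=[-] asks=[#2:3@98 #3:5@100]
After op 6 [order #5] limit_sell(price=96, qty=9): fills=none; bids=[-] asks=[#5:9@96 #2:3@98 #3:5@100]
After op 7 [order #6] limit_sell(price=100, qty=6): fills=none; bids=[-] asks=[#5:9@96 #2:3@98 #3:5@100 #6:6@100]

Answer: BIDS (highest first):
  (empty)
ASKS (lowest first):
  #5: 9@96
  #2: 3@98
  #3: 5@100
  #6: 6@100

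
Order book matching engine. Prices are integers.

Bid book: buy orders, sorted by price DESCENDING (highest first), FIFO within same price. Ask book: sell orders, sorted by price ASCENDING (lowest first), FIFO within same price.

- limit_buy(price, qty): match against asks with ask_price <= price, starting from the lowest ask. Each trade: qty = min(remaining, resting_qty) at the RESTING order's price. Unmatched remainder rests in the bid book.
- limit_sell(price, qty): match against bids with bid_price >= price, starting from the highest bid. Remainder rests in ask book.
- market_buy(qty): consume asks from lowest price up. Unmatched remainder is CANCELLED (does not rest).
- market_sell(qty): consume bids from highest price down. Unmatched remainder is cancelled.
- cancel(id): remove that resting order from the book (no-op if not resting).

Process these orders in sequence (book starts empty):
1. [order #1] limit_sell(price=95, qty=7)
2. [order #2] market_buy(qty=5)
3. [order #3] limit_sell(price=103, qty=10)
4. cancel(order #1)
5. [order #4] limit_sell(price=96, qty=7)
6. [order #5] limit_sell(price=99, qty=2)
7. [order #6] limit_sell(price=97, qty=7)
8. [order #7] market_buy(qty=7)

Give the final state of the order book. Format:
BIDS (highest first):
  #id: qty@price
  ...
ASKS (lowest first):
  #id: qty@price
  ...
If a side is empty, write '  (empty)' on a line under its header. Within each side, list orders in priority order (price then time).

After op 1 [order #1] limit_sell(price=95, qty=7): fills=none; bids=[-] asks=[#1:7@95]
After op 2 [order #2] market_buy(qty=5): fills=#2x#1:5@95; bids=[-] asks=[#1:2@95]
After op 3 [order #3] limit_sell(price=103, qty=10): fills=none; bids=[-] asks=[#1:2@95 #3:10@103]
After op 4 cancel(order #1): fills=none; bids=[-] asks=[#3:10@103]
After op 5 [order #4] limit_sell(price=96, qty=7): fills=none; bids=[-] asks=[#4:7@96 #3:10@103]
After op 6 [order #5] limit_sell(price=99, qty=2): fills=none; bids=[-] asks=[#4:7@96 #5:2@99 #3:10@103]
After op 7 [order #6] limit_sell(price=97, qty=7): fills=none; bids=[-] asks=[#4:7@96 #6:7@97 #5:2@99 #3:10@103]
After op 8 [order #7] market_buy(qty=7): fills=#7x#4:7@96; bids=[-] asks=[#6:7@97 #5:2@99 #3:10@103]

Answer: BIDS (highest first):
  (empty)
ASKS (lowest first):
  #6: 7@97
  #5: 2@99
  #3: 10@103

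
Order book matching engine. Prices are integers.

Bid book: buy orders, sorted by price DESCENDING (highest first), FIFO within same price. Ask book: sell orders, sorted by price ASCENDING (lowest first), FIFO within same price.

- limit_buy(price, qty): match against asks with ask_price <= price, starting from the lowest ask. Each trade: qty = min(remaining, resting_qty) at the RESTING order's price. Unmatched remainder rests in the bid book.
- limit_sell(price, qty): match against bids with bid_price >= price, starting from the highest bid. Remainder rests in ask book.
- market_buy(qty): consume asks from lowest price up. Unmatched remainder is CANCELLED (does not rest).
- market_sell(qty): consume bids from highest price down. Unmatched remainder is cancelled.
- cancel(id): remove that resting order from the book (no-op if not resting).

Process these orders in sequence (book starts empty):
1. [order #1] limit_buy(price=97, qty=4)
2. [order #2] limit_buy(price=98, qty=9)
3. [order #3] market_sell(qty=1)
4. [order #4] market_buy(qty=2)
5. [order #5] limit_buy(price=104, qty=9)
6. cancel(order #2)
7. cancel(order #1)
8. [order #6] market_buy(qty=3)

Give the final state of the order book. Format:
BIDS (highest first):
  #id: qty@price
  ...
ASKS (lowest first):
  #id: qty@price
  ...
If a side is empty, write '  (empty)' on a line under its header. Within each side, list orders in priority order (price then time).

After op 1 [order #1] limit_buy(price=97, qty=4): fills=none; bids=[#1:4@97] asks=[-]
After op 2 [order #2] limit_buy(price=98, qty=9): fills=none; bids=[#2:9@98 #1:4@97] asks=[-]
After op 3 [order #3] market_sell(qty=1): fills=#2x#3:1@98; bids=[#2:8@98 #1:4@97] asks=[-]
After op 4 [order #4] market_buy(qty=2): fills=none; bids=[#2:8@98 #1:4@97] asks=[-]
After op 5 [order #5] limit_buy(price=104, qty=9): fills=none; bids=[#5:9@104 #2:8@98 #1:4@97] asks=[-]
After op 6 cancel(order #2): fills=none; bids=[#5:9@104 #1:4@97] asks=[-]
After op 7 cancel(order #1): fills=none; bids=[#5:9@104] asks=[-]
After op 8 [order #6] market_buy(qty=3): fills=none; bids=[#5:9@104] asks=[-]

Answer: BIDS (highest first):
  #5: 9@104
ASKS (lowest first):
  (empty)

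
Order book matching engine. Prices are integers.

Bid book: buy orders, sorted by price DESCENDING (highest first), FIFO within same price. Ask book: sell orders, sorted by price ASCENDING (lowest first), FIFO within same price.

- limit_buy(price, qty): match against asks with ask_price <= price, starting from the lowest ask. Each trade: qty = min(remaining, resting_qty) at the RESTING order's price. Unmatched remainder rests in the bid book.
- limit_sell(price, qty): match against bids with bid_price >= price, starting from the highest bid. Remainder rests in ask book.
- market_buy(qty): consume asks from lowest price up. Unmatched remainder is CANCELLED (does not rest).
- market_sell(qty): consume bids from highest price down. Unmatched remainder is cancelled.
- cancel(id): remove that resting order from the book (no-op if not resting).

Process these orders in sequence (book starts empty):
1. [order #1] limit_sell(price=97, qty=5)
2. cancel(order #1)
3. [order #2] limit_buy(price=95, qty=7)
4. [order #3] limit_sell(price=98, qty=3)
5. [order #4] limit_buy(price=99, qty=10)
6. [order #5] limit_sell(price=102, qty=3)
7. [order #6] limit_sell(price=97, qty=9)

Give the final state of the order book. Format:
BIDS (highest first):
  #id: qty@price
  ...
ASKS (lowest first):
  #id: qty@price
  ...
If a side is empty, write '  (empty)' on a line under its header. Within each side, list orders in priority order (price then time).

Answer: BIDS (highest first):
  #2: 7@95
ASKS (lowest first):
  #6: 2@97
  #5: 3@102

Derivation:
After op 1 [order #1] limit_sell(price=97, qty=5): fills=none; bids=[-] asks=[#1:5@97]
After op 2 cancel(order #1): fills=none; bids=[-] asks=[-]
After op 3 [order #2] limit_buy(price=95, qty=7): fills=none; bids=[#2:7@95] asks=[-]
After op 4 [order #3] limit_sell(price=98, qty=3): fills=none; bids=[#2:7@95] asks=[#3:3@98]
After op 5 [order #4] limit_buy(price=99, qty=10): fills=#4x#3:3@98; bids=[#4:7@99 #2:7@95] asks=[-]
After op 6 [order #5] limit_sell(price=102, qty=3): fills=none; bids=[#4:7@99 #2:7@95] asks=[#5:3@102]
After op 7 [order #6] limit_sell(price=97, qty=9): fills=#4x#6:7@99; bids=[#2:7@95] asks=[#6:2@97 #5:3@102]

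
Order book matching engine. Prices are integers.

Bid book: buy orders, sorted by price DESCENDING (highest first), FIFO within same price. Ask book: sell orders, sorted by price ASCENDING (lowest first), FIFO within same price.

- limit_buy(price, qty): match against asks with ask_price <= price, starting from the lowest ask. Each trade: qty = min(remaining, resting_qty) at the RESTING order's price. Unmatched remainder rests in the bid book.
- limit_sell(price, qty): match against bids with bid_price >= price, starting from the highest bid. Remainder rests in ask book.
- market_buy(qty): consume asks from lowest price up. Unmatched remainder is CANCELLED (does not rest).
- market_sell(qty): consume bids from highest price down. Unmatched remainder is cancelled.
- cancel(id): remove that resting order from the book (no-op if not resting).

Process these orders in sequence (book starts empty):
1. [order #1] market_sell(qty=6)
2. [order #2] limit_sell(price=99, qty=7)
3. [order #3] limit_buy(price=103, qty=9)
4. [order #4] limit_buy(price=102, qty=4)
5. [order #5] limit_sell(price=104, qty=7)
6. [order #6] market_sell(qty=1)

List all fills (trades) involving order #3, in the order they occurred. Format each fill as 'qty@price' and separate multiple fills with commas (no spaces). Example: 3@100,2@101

After op 1 [order #1] market_sell(qty=6): fills=none; bids=[-] asks=[-]
After op 2 [order #2] limit_sell(price=99, qty=7): fills=none; bids=[-] asks=[#2:7@99]
After op 3 [order #3] limit_buy(price=103, qty=9): fills=#3x#2:7@99; bids=[#3:2@103] asks=[-]
After op 4 [order #4] limit_buy(price=102, qty=4): fills=none; bids=[#3:2@103 #4:4@102] asks=[-]
After op 5 [order #5] limit_sell(price=104, qty=7): fills=none; bids=[#3:2@103 #4:4@102] asks=[#5:7@104]
After op 6 [order #6] market_sell(qty=1): fills=#3x#6:1@103; bids=[#3:1@103 #4:4@102] asks=[#5:7@104]

Answer: 7@99,1@103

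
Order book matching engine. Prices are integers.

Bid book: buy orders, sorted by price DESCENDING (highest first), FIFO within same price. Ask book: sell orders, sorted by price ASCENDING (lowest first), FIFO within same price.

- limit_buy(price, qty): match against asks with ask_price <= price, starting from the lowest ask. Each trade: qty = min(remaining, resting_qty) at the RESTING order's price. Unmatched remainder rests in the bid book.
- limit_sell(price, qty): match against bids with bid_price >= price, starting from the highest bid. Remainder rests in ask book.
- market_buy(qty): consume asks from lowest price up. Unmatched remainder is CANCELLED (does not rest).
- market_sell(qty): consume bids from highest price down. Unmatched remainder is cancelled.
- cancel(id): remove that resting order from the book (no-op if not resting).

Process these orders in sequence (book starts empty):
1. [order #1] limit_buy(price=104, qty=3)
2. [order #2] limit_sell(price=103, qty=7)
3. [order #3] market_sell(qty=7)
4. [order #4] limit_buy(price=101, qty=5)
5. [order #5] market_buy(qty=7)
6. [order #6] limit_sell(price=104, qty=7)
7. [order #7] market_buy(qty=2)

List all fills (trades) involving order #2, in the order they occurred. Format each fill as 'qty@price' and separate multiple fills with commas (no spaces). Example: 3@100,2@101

Answer: 3@104,4@103

Derivation:
After op 1 [order #1] limit_buy(price=104, qty=3): fills=none; bids=[#1:3@104] asks=[-]
After op 2 [order #2] limit_sell(price=103, qty=7): fills=#1x#2:3@104; bids=[-] asks=[#2:4@103]
After op 3 [order #3] market_sell(qty=7): fills=none; bids=[-] asks=[#2:4@103]
After op 4 [order #4] limit_buy(price=101, qty=5): fills=none; bids=[#4:5@101] asks=[#2:4@103]
After op 5 [order #5] market_buy(qty=7): fills=#5x#2:4@103; bids=[#4:5@101] asks=[-]
After op 6 [order #6] limit_sell(price=104, qty=7): fills=none; bids=[#4:5@101] asks=[#6:7@104]
After op 7 [order #7] market_buy(qty=2): fills=#7x#6:2@104; bids=[#4:5@101] asks=[#6:5@104]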